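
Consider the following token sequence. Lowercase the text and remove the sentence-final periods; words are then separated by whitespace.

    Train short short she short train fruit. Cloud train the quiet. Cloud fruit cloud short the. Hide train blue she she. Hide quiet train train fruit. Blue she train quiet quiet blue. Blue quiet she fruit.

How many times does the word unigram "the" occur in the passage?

2

Scanning the 36 tokens for "the":
  position 10: the
  position 16: the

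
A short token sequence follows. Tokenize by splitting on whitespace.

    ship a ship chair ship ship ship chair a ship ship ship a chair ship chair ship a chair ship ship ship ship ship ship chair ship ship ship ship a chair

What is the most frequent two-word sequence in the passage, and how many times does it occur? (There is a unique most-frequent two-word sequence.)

Bigram frequencies (highest first):
  ship ship: 12
  chair ship: 5
  ship a: 4
  ship chair: 4
  a chair: 3
  a ship: 2
  … (1 more, each ≤ 1)

"ship ship", 12 times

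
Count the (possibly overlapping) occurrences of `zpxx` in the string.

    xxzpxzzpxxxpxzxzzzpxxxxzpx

2

Sliding a length-4 window over the 26 characters (23 positions):
  position 7–10: zpxx
  position 18–21: zpxx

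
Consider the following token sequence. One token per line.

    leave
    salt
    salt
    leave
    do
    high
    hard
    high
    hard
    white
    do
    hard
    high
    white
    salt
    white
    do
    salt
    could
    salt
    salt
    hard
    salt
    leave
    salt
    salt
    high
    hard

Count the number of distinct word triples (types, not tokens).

28 tokens → 26 trigram windows in total.
Repeated trigrams (each contributes count−1 duplicates):
  leave salt salt: 2
1 duplicate windows → 26 − 1 = 25 distinct.

25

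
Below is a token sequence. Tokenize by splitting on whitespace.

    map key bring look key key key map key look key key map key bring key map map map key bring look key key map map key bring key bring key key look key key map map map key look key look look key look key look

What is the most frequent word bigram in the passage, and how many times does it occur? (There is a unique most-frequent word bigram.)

Bigram frequencies (highest first):
  look key: 7
  map key: 6
  key key: 6
  key look: 6
  key bring: 5
  key map: 5
  … (4 more, each ≤ 5)

"look key", 7 times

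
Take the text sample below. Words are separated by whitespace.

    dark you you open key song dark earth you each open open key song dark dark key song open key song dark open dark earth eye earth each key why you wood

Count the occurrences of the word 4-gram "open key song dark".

3

Scanning the 29 overlapping 4-gram windows for "open key song dark":
  position 4–7: open key song dark
  position 12–15: open key song dark
  position 19–22: open key song dark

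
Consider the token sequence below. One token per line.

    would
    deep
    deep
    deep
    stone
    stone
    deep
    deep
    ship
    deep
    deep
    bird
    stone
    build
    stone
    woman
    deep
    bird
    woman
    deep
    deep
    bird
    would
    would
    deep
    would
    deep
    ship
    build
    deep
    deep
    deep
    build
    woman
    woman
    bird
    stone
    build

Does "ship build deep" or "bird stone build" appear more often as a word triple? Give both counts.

"bird stone build" (2 vs 1)

"ship build deep": 1 occurrence
"bird stone build": 2 occurrences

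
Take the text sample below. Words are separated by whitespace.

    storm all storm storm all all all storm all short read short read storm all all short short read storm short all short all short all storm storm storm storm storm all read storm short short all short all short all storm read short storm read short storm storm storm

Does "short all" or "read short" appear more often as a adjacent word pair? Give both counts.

"short all" (6 vs 3)

"short all": 6 occurrences
"read short": 3 occurrences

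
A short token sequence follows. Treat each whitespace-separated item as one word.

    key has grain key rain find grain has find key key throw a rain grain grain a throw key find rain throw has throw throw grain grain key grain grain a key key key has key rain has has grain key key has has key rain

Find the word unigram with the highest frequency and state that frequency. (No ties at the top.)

Unigram frequencies (highest first):
  key: 13
  grain: 9
  has: 8
  rain: 5
  throw: 5
  find: 3
  … (1 more, each ≤ 3)

"key", 13 times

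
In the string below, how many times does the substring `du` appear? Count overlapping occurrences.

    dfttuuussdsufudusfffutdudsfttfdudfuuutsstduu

4

Sliding a length-2 window over the 44 characters (43 positions):
  position 15–16: du
  position 23–24: du
  position 31–32: du
  position 42–43: du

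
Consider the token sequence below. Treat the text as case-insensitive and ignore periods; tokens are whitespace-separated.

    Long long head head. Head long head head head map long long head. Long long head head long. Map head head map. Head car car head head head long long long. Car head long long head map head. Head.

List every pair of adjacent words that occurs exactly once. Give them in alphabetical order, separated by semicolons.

car car; head car; long car; long map; map long

Bigram counts meeting the condition (exactly once):
  car car: 1
  head car: 1
  long car: 1
  long map: 1
  map long: 1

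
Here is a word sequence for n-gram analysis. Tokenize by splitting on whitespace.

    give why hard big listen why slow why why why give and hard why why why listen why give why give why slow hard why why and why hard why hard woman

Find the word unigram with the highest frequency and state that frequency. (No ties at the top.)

Unigram frequencies (highest first):
  why: 15
  hard: 5
  give: 4
  listen: 2
  slow: 2
  and: 2
  … (2 more, each ≤ 1)

"why", 15 times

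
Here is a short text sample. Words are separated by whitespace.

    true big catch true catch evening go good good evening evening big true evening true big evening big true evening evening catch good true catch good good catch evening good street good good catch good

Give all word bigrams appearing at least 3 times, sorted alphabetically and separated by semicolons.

Bigram counts meeting the condition (at least 3 times):
  catch good: 3
  good good: 3

catch good; good good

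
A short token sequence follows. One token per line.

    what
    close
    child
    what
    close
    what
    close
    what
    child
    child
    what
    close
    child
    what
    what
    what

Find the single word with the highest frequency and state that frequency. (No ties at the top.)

"what", 8 times

Unigram frequencies (highest first):
  what: 8
  close: 4
  child: 4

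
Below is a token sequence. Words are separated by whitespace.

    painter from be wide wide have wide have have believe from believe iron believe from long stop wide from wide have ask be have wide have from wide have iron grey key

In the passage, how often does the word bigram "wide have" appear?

5

Scanning the 31 overlapping bigram windows for "wide have":
  position 5–6: wide have
  position 7–8: wide have
  position 20–21: wide have
  position 25–26: wide have
  position 28–29: wide have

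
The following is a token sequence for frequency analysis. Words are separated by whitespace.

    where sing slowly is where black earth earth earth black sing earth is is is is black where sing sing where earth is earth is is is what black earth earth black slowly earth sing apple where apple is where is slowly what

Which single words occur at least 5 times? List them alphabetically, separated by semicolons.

black; earth; is; sing; where

Unigram counts meeting the condition (at least 5 times):
  black: 5
  earth: 9
  is: 11
  sing: 5
  where: 6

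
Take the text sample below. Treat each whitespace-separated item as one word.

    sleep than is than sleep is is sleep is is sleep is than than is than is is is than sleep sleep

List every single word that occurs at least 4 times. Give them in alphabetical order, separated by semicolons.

Unigram counts meeting the condition (at least 4 times):
  is: 10
  sleep: 6
  than: 6

is; sleep; than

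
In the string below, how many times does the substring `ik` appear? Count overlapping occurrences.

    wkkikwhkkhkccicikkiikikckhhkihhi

4

Sliding a length-2 window over the 32 characters (31 positions):
  position 4–5: ik
  position 16–17: ik
  position 20–21: ik
  position 22–23: ik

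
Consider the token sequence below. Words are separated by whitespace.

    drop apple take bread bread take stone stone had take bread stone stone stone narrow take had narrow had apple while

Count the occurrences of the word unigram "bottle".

Scanning the 21 tokens for "bottle":
  (none found)

0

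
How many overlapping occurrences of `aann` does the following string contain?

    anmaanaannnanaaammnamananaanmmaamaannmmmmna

2

Sliding a length-4 window over the 43 characters (40 positions):
  position 7–10: aann
  position 34–37: aann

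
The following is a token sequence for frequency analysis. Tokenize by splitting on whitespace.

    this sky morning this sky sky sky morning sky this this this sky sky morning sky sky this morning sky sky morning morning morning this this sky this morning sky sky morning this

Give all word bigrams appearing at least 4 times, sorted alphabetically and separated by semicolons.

morning sky; sky morning; sky sky; this sky

Bigram counts meeting the condition (at least 4 times):
  morning sky: 4
  sky morning: 5
  sky sky: 6
  this sky: 4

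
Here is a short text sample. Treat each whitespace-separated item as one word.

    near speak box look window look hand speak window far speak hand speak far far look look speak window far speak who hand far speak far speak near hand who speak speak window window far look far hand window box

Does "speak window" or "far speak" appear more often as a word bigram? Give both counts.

"speak window": 3 occurrences
"far speak": 4 occurrences

"far speak" (4 vs 3)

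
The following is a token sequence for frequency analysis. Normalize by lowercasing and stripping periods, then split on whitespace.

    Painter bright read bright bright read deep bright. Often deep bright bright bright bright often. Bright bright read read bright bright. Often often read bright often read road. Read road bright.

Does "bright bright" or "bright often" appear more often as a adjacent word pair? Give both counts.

"bright bright": 6 occurrences
"bright often": 4 occurrences

"bright bright" (6 vs 4)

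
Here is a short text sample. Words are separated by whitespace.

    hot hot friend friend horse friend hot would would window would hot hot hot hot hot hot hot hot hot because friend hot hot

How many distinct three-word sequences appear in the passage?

24 tokens → 22 trigram windows in total.
Repeated trigrams (each contributes count−1 duplicates):
  hot hot hot: 7
6 duplicate windows → 22 − 6 = 16 distinct.

16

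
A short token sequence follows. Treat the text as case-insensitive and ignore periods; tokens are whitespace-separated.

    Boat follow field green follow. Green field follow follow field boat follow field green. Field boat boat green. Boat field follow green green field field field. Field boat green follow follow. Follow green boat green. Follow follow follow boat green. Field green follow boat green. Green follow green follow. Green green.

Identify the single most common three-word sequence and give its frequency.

Trigram frequencies (highest first):
  green follow green: 3
  boat follow field: 2
  follow field green: 2
  field green follow: 2
  follow green green: 2
  field field field: 2
  … (32 more, each ≤ 2)

"green follow green", 3 times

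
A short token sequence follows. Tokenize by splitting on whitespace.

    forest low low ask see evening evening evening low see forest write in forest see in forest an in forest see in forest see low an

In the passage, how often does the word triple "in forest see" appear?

3

Scanning the 24 overlapping trigram windows for "in forest see":
  position 13–15: in forest see
  position 19–21: in forest see
  position 22–24: in forest see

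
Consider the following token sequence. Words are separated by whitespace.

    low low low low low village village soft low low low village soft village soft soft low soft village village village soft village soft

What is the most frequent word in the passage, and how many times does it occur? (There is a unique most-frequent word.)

Unigram frequencies (highest first):
  low: 9
  village: 8
  soft: 7

"low", 9 times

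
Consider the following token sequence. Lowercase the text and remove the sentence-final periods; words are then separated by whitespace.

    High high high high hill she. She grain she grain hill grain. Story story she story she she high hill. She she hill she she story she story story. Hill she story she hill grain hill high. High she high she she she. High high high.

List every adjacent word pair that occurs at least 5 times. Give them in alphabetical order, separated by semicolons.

Bigram counts meeting the condition (at least 5 times):
  high high: 6
  she she: 6

high high; she she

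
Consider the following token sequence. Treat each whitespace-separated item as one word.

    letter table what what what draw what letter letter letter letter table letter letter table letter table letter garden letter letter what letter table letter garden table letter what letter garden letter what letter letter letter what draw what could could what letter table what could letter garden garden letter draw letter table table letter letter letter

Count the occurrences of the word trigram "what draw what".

2

Scanning the 55 overlapping trigram windows for "what draw what":
  position 5–7: what draw what
  position 37–39: what draw what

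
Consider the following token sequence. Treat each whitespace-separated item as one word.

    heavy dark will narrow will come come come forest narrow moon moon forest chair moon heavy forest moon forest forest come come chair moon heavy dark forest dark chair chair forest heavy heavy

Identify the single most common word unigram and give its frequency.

"forest", 7 times

Unigram frequencies (highest first):
  forest: 7
  heavy: 5
  come: 5
  moon: 5
  chair: 4
  dark: 3
  … (2 more, each ≤ 2)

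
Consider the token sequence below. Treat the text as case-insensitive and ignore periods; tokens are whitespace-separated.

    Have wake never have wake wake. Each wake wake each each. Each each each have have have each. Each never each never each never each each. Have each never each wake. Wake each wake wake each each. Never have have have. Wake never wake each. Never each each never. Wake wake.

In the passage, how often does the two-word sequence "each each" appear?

Scanning the 50 overlapping bigram windows for "each each":
  position 10–11: each each
  position 11–12: each each
  position 12–13: each each
  position 13–14: each each
  position 18–19: each each
  position 25–26: each each
  position 36–37: each each
  position 47–48: each each

8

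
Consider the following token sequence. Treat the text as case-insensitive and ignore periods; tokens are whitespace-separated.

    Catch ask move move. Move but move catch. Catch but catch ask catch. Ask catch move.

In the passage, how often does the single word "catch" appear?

Scanning the 16 tokens for "catch":
  position 1: catch
  position 8: catch
  position 9: catch
  position 11: catch
  position 13: catch
  position 15: catch

6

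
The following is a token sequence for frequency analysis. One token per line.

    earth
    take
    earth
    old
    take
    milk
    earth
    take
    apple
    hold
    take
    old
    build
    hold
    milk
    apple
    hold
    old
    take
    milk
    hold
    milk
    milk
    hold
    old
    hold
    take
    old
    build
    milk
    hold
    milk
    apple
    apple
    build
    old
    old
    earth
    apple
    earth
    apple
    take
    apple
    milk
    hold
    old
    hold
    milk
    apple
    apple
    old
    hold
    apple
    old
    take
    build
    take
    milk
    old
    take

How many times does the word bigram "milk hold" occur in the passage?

4

Scanning the 59 overlapping bigram windows for "milk hold":
  position 20–21: milk hold
  position 23–24: milk hold
  position 30–31: milk hold
  position 44–45: milk hold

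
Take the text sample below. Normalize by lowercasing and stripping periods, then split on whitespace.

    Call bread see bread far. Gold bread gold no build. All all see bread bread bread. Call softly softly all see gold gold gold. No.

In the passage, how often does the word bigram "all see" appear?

Scanning the 24 overlapping bigram windows for "all see":
  position 12–13: all see
  position 20–21: all see

2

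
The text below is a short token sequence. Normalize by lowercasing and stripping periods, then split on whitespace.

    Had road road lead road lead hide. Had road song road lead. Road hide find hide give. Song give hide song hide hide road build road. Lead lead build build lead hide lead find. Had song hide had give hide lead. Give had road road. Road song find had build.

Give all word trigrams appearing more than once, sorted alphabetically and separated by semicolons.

Trigram counts meeting the condition (more than once):
  had road road: 2
  road lead road: 2

had road road; road lead road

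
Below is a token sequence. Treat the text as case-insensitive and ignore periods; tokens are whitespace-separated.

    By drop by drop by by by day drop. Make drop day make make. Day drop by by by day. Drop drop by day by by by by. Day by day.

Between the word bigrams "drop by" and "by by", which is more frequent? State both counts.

"drop by": 4 occurrences
"by by": 7 occurrences

"by by" (7 vs 4)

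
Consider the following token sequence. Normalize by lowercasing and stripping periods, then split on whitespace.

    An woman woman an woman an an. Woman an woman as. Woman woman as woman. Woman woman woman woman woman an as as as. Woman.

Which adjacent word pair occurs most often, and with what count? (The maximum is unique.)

"woman woman", 7 times

Bigram frequencies (highest first):
  woman woman: 7
  an woman: 4
  woman an: 4
  as woman: 3
  woman as: 2
  as as: 2
  … (2 more, each ≤ 1)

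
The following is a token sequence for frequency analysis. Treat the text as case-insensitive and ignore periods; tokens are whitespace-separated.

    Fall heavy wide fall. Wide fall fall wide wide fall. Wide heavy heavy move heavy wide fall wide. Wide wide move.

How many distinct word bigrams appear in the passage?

21 tokens → 20 bigram windows in total.
Repeated bigrams (each contributes count−1 duplicates):
  fall wide: 4
  wide fall: 4
  wide wide: 3
  heavy wide: 2
9 duplicate windows → 20 − 9 = 11 distinct.

11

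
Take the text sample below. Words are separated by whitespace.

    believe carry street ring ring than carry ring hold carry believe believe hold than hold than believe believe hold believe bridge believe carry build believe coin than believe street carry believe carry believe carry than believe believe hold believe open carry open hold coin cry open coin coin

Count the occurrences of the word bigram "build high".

Scanning the 47 overlapping bigram windows for "build high":
  (none found)

0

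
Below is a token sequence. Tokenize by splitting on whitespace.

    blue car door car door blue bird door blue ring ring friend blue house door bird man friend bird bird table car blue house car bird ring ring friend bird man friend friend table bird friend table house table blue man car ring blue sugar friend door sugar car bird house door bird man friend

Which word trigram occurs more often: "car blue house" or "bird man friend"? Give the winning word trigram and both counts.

"car blue house": 1 occurrence
"bird man friend": 3 occurrences

"bird man friend" (3 vs 1)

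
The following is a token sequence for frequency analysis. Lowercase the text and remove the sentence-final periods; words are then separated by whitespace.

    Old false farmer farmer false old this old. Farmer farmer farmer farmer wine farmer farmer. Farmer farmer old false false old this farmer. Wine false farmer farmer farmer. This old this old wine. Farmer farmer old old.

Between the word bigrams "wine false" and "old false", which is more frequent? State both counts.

"wine false": 1 occurrence
"old false": 2 occurrences

"old false" (2 vs 1)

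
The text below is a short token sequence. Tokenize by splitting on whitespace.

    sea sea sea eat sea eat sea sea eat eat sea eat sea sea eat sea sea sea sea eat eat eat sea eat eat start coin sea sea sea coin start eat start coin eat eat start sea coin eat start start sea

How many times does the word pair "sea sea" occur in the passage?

9

Scanning the 43 overlapping bigram windows for "sea sea":
  position 1–2: sea sea
  position 2–3: sea sea
  position 7–8: sea sea
  position 13–14: sea sea
  position 16–17: sea sea
  position 17–18: sea sea
  position 18–19: sea sea
  position 28–29: sea sea
  position 29–30: sea sea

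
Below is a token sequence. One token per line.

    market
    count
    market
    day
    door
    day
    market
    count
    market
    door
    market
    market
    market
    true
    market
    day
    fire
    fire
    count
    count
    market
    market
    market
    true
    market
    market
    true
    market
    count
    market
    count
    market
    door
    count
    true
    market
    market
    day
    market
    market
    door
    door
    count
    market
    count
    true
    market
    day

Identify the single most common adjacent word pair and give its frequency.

"market market", 7 times

Bigram frequencies (highest first):
  market market: 7
  count market: 6
  market count: 5
  true market: 5
  market day: 4
  market door: 3
  … (12 more, each ≤ 3)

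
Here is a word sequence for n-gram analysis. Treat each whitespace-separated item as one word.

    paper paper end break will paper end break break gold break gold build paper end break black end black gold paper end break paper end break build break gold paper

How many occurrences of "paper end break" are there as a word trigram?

5

Scanning the 28 overlapping trigram windows for "paper end break":
  position 2–4: paper end break
  position 6–8: paper end break
  position 14–16: paper end break
  position 21–23: paper end break
  position 24–26: paper end break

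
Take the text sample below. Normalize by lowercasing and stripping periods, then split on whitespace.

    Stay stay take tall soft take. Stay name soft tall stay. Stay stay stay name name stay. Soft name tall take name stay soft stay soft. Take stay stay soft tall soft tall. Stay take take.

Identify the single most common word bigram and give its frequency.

Bigram frequencies (highest first):
  stay stay: 5
  stay soft: 4
  soft tall: 3
  stay take: 2
  tall soft: 2
  soft take: 2
  … (13 more, each ≤ 2)

"stay stay", 5 times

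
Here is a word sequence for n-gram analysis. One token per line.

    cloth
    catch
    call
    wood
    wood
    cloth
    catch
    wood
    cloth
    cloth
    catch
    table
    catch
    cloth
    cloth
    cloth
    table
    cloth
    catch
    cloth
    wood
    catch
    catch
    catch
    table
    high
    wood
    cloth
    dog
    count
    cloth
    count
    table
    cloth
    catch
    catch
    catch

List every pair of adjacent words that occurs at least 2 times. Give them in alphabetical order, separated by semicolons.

catch catch; catch cloth; catch table; cloth catch; cloth cloth; table cloth; wood cloth

Bigram counts meeting the condition (at least 2 times):
  catch catch: 4
  catch cloth: 2
  catch table: 2
  cloth catch: 5
  cloth cloth: 3
  table cloth: 2
  wood cloth: 3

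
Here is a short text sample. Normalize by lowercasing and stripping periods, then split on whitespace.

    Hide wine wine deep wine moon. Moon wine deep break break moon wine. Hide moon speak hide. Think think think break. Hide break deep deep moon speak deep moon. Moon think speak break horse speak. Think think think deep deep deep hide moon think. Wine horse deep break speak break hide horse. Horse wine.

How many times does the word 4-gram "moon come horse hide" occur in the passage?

Scanning the 51 overlapping 4-gram windows for "moon come horse hide":
  (none found)

0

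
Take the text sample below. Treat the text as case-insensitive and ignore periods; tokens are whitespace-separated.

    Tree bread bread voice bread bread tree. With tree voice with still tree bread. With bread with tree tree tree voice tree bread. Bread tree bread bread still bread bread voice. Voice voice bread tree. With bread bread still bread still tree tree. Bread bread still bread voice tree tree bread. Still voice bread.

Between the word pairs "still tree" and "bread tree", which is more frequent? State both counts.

"bread tree" (3 vs 2)

"still tree": 2 occurrences
"bread tree": 3 occurrences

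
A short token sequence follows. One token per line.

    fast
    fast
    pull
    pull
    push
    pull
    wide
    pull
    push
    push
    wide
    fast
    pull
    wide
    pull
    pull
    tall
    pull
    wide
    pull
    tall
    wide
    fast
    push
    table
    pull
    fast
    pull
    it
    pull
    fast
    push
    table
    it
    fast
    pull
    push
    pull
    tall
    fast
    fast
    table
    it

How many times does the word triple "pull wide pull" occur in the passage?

3

Scanning the 41 overlapping trigram windows for "pull wide pull":
  position 6–8: pull wide pull
  position 13–15: pull wide pull
  position 18–20: pull wide pull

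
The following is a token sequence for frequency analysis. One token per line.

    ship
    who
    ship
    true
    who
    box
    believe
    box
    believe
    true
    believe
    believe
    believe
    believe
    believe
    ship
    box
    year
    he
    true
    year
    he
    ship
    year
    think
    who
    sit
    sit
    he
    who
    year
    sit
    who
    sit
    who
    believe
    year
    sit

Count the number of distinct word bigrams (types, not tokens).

38 tokens → 37 bigram windows in total.
Repeated bigrams (each contributes count−1 duplicates):
  believe believe: 4
  box believe: 2
  sit who: 2
  who sit: 2
  year he: 2
  year sit: 2
8 duplicate windows → 37 − 8 = 29 distinct.

29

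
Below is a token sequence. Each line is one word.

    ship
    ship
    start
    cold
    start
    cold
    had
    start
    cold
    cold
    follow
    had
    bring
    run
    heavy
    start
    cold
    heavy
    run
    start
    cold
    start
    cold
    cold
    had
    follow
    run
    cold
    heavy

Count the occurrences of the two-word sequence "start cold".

6

Scanning the 28 overlapping bigram windows for "start cold":
  position 3–4: start cold
  position 5–6: start cold
  position 8–9: start cold
  position 16–17: start cold
  position 20–21: start cold
  position 22–23: start cold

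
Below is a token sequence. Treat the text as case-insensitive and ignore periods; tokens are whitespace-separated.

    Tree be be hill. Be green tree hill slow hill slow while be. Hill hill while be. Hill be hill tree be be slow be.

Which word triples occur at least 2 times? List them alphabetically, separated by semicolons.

Trigram counts meeting the condition (at least 2 times):
  be hill be: 2
  tree be be: 2
  while be hill: 2

be hill be; tree be be; while be hill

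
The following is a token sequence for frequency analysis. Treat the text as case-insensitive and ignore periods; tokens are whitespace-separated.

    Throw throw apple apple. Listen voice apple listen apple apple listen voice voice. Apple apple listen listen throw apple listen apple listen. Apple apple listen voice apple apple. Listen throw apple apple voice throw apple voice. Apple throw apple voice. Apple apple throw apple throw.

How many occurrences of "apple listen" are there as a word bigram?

8

Scanning the 44 overlapping bigram windows for "apple listen":
  position 4–5: apple listen
  position 7–8: apple listen
  position 10–11: apple listen
  position 15–16: apple listen
  position 19–20: apple listen
  position 21–22: apple listen
  position 24–25: apple listen
  position 28–29: apple listen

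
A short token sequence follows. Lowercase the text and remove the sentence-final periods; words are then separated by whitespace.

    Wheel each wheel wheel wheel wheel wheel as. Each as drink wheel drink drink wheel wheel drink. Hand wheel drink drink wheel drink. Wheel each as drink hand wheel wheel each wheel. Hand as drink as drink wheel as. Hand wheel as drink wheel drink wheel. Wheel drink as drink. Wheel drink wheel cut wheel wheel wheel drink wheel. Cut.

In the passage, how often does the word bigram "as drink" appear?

Scanning the 59 overlapping bigram windows for "as drink":
  position 10–11: as drink
  position 26–27: as drink
  position 34–35: as drink
  position 36–37: as drink
  position 42–43: as drink
  position 49–50: as drink

6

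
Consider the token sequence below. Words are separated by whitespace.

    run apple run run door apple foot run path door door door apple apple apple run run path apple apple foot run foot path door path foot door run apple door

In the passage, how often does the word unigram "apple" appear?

8

Scanning the 31 tokens for "apple":
  position 2: apple
  position 6: apple
  position 13: apple
  position 14: apple
  position 15: apple
  position 19: apple
  position 20: apple
  position 30: apple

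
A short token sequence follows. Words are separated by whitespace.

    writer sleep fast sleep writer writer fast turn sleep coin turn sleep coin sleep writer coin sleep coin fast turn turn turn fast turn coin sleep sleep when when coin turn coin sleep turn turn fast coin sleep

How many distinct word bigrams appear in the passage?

38 tokens → 37 bigram windows in total.
Repeated bigrams (each contributes count−1 duplicates):
  coin sleep: 5
  fast turn: 3
  sleep coin: 3
  turn turn: 3
  coin turn: 2
  sleep writer: 2
  turn coin: 2
  turn fast: 2
  … (1 more repeated)
15 duplicate windows → 37 − 15 = 22 distinct.

22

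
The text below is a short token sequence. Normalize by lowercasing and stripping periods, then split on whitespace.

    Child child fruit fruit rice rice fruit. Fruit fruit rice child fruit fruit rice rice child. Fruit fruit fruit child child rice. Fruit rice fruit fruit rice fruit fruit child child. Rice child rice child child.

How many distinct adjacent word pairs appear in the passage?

36 tokens → 35 bigram windows in total.
Repeated bigrams (each contributes count−1 duplicates):
  fruit fruit: 8
  fruit rice: 5
  child child: 4
  rice child: 4
  rice fruit: 4
  child fruit: 3
  child rice: 3
  fruit child: 2
  … (1 more repeated)
26 duplicate windows → 35 − 26 = 9 distinct.

9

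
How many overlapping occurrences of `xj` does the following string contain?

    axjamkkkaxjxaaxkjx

2

Sliding a length-2 window over the 18 characters (17 positions):
  position 2–3: xj
  position 10–11: xj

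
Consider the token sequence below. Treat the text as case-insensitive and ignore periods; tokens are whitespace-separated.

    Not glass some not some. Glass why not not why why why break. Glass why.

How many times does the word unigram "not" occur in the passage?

4

Scanning the 15 tokens for "not":
  position 1: not
  position 4: not
  position 8: not
  position 9: not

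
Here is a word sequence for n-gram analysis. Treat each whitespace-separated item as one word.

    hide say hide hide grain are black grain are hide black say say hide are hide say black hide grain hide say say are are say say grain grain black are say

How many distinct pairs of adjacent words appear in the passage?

32 tokens → 31 bigram windows in total.
Repeated bigrams (each contributes count−1 duplicates):
  hide say: 3
  say say: 3
  are hide: 2
  are say: 2
  grain are: 2
  hide grain: 2
  say hide: 2
9 duplicate windows → 31 − 9 = 22 distinct.

22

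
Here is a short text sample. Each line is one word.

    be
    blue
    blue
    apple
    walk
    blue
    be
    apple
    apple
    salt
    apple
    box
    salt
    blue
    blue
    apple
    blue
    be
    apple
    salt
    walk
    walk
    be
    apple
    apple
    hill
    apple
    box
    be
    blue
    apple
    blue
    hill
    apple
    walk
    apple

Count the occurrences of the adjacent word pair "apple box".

2

Scanning the 35 overlapping bigram windows for "apple box":
  position 11–12: apple box
  position 27–28: apple box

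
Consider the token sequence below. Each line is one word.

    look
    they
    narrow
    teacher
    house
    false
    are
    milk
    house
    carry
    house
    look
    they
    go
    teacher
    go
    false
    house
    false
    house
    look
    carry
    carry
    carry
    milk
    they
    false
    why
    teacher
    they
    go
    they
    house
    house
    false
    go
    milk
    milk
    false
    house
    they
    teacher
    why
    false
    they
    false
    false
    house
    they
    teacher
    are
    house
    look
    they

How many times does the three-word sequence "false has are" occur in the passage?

Scanning the 52 overlapping trigram windows for "false has are":
  (none found)

0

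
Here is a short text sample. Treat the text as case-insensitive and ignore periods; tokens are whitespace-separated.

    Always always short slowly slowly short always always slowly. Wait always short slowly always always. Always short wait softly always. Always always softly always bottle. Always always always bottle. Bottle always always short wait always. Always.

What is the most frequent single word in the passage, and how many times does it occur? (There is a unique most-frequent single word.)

Unigram frequencies (highest first):
  always: 19
  short: 5
  slowly: 4
  wait: 3
  bottle: 3
  softly: 2

"always", 19 times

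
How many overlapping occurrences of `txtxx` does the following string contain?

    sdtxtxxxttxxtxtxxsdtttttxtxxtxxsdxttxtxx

4

Sliding a length-5 window over the 40 characters (36 positions):
  position 3–7: txtxx
  position 13–17: txtxx
  position 24–28: txtxx
  position 36–40: txtxx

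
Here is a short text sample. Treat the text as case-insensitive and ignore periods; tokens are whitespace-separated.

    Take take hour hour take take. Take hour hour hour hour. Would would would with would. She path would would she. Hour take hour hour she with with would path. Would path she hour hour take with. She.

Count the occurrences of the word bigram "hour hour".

Scanning the 37 overlapping bigram windows for "hour hour":
  position 3–4: hour hour
  position 8–9: hour hour
  position 9–10: hour hour
  position 10–11: hour hour
  position 24–25: hour hour
  position 34–35: hour hour

6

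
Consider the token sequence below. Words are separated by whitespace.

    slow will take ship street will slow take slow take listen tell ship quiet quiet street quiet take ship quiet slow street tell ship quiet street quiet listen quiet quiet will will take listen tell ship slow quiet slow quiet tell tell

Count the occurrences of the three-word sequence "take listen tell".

2

Scanning the 40 overlapping trigram windows for "take listen tell":
  position 10–12: take listen tell
  position 33–35: take listen tell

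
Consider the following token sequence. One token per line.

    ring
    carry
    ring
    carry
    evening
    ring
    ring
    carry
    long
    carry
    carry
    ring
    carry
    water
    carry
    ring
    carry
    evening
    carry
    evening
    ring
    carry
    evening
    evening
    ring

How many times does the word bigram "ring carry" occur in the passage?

6

Scanning the 24 overlapping bigram windows for "ring carry":
  position 1–2: ring carry
  position 3–4: ring carry
  position 7–8: ring carry
  position 12–13: ring carry
  position 16–17: ring carry
  position 21–22: ring carry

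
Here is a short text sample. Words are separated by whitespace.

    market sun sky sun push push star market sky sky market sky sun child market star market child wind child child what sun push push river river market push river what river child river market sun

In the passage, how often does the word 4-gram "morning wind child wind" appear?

Scanning the 33 overlapping 4-gram windows for "morning wind child wind":
  (none found)

0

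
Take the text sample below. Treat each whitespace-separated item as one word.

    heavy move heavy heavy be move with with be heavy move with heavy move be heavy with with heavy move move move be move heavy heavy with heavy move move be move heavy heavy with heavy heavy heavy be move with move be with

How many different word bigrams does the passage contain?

15

44 tokens → 43 bigram windows in total.
Repeated bigrams (each contributes count−1 duplicates):
  heavy heavy: 5
  heavy move: 5
  be move: 4
  move be: 4
  with heavy: 4
  heavy with: 3
  move heavy: 3
  move move: 3
  … (4 more repeated)
28 duplicate windows → 43 − 28 = 15 distinct.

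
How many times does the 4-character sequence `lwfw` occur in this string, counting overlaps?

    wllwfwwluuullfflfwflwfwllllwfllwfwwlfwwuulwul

3

Sliding a length-4 window over the 45 characters (42 positions):
  position 3–6: lwfw
  position 20–23: lwfw
  position 31–34: lwfw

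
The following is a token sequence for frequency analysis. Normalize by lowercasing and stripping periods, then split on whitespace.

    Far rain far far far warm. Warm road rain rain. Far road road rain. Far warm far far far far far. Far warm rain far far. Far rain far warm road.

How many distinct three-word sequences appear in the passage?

20

31 tokens → 29 trigram windows in total.
Repeated trigrams (each contributes count−1 duplicates):
  far far far: 6
  far far warm: 2
  far rain far: 2
  rain far far: 2
  rain far warm: 2
9 duplicate windows → 29 − 9 = 20 distinct.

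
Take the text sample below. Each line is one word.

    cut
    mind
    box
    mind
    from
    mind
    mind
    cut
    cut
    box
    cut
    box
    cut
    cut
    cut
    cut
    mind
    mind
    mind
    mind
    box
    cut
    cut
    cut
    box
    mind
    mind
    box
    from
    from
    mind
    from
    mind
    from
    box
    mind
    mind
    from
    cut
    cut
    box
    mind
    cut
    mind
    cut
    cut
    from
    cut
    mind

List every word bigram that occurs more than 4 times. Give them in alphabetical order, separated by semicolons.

Bigram counts meeting the condition (more than 4 times):
  cut cut: 8
  mind mind: 6

cut cut; mind mind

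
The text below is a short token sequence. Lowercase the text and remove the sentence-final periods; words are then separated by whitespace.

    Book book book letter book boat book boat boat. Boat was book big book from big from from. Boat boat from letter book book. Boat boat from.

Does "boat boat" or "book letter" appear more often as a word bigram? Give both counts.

"boat boat": 4 occurrences
"book letter": 1 occurrence

"boat boat" (4 vs 1)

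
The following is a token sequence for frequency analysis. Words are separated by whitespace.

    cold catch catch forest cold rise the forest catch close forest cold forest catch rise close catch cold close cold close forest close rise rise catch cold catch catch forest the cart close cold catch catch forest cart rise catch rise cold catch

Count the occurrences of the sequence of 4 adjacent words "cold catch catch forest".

Scanning the 40 overlapping 4-gram windows for "cold catch catch forest":
  position 1–4: cold catch catch forest
  position 27–30: cold catch catch forest
  position 34–37: cold catch catch forest

3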